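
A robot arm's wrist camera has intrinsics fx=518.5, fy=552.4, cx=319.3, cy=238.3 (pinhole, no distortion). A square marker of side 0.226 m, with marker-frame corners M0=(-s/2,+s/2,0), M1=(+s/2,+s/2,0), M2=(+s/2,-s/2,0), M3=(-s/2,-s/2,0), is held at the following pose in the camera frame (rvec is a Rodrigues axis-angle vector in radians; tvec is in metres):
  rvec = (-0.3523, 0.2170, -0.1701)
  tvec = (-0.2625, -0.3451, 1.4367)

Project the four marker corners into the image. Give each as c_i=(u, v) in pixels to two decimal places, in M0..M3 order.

c0=(188.65, 153.38) c1=(266.77, 132.52) c2=(259.49, 59.17) c3=(185.79, 80.89)

Intrinsics K: fx=518.5, fy=552.4, cx=319.3, cy=238.3
Marker side s = 0.226 m; corners in marker frame (Z=0):
  M0 = (-0.1130, +0.1130, 0)
  M1 = (+0.1130, +0.1130, 0)
  M2 = (+0.1130, -0.1130, 0)
  M3 = (-0.1130, -0.1130, 0)
rvec = (-0.3523, 0.2170, -0.1701), |rvec| = θ = 0.44737 rad = 25.632°
Rodrigues: sinθ=0.43259, 1−cosθ=0.09841; R = I + sinθ·[k]× + (1−cosθ)·[k]×²:
    [+0.96262 +0.12689 +0.23930]
    [-0.20207 +0.92474 +0.32252]
    [-0.18037 -0.35882 +0.91582]
t = (-0.2625, -0.3451, 1.4367) m
M0: Pc = R·M0+t = (-0.35694, -0.21777, +1.41654); u = 518.5·(-0.35694)/1.41654 + 319.3 = 188.6489, v = 552.4·(-0.21777)/1.41654 + 238.3 = 153.3773
M1: Pc = R·M1+t = (-0.13939, -0.26344, +1.37577); u = 518.5·(-0.13939)/1.37577 + 319.3 = 266.7685, v = 552.4·(-0.26344)/1.37577 + 238.3 = 132.5242
M2: Pc = R·M2+t = (-0.16806, -0.47243, +1.45686); u = 518.5·(-0.16806)/1.45686 + 319.3 = 259.4862, v = 552.4·(-0.47243)/1.45686 + 238.3 = 59.1684
M3: Pc = R·M3+t = (-0.38561, -0.42676, +1.49763); u = 518.5·(-0.38561)/1.49763 + 319.3 = 185.7947, v = 552.4·(-0.42676)/1.49763 + 238.3 = 80.8890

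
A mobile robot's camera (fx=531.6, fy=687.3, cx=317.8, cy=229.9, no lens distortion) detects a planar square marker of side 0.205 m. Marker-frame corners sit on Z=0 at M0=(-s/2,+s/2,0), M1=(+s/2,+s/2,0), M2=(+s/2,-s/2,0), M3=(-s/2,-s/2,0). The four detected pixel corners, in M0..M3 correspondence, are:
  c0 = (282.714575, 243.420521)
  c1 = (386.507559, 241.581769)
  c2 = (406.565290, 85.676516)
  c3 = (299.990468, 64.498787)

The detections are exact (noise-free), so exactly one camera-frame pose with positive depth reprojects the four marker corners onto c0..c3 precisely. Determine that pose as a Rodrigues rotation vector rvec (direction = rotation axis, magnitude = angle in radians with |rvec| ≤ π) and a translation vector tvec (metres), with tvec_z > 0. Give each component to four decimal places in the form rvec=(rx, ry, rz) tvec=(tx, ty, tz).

Intrinsics K: fx=531.6, fy=687.3, cx=317.8, cy=229.9
Marker side s = 0.205 m; corners in marker frame (Z=0):
  M0 = (-0.1025, +0.1025, 0)
  M1 = (+0.1025, +0.1025, 0)
  M2 = (+0.1025, -0.1025, 0)
  M3 = (-0.1025, -0.1025, 0)
Detected image corners:
  c0 = (282.714575, 243.420521) px
  c1 = (386.507559, 241.581769) px
  c2 = (406.565290, 85.676516) px
  c3 = (299.990468, 64.498787) px
Planar DLT: solve 8×8 A·h = b for H (H[2,2]=1):
  H  [+738.70985 -7.07106 +347.24840]
  H  [+149.99889 +851.86001 +161.22621]
  H  [+0.65647 +0.24551 +1.00000]
B = K⁻¹H; ‖b₁‖=1.193842, ‖b₂‖=1.193842; λ = 2/(‖b₁‖+‖b₂‖) = 0.837632, sign → tz>0 ⇒ λ=+0.837632
r₁ = λ·B[:,0] = (+0.83524,-0.00112,+0.54988); r₂ = λ·B[:,1] = (-0.13408,+0.96940,+0.20565)
r₃ = r₁×r₂ = (-0.53328,-0.24550,+0.80953); SVD([r₁ r₂ r₃]) → R = UVᵀ:
  R  [+0.83524 -0.13408 -0.53328]
  R  [-0.00112 +0.96940 -0.24550]
  R  [+0.54988 +0.20565 +0.80953]
t = (+0.04640, -0.08369, +0.83763) m
tr R = 2.614173; θ = arccos((tr R − 1)/2) = 0.631596 rad = 36.188°
axis k = ((R−Rᵀ)₃₂, (R−Rᵀ)₁₃, (R−Rᵀ)₂₁) / (2 sinθ) = (+0.382048, -0.917258, +0.112594)
rvec = θ·k = (+0.241300, -0.579336, +0.071114)

rvec=(0.2413, -0.5793, 0.0711) tvec=(0.0464, -0.0837, 0.8376)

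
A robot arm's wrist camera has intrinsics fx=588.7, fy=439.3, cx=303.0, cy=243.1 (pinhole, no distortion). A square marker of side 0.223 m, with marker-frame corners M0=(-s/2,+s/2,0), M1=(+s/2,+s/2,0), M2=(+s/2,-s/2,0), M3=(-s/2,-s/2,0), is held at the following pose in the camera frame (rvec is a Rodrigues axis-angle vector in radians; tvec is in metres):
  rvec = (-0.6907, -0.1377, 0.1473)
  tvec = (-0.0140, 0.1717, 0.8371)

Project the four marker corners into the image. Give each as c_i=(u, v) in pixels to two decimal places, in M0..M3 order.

Intrinsics K: fx=588.7, fy=439.3, cx=303.0, cy=243.1
Marker side s = 0.223 m; corners in marker frame (Z=0):
  M0 = (-0.1115, +0.1115, 0)
  M1 = (+0.1115, +0.1115, 0)
  M2 = (+0.1115, -0.1115, 0)
  M3 = (-0.1115, -0.1115, 0)
rvec = (-0.6907, -0.1377, 0.1473), |rvec| = θ = 0.71953 rad = 41.226°
Rodrigues: sinθ=0.65903, 1−cosθ=0.24789; R = I + sinθ·[k]× + (1−cosθ)·[k]×²:
    [+0.98053 -0.08938 -0.17483]
    [+0.18045 +0.76119 +0.62291]
    [+0.07741 -0.64234 +0.76250]
t = (-0.0140, 0.1717, 0.8371) m
M0: Pc = R·M0+t = (-0.13329, +0.23645, +0.75685); u = 588.7·(-0.13329)/0.75685 + 303.0 = 199.3191, v = 439.3·(+0.23645)/0.75685 + 243.1 = 380.3449
M1: Pc = R·M1+t = (+0.08536, +0.27669, +0.77411); u = 588.7·(+0.08536)/0.77411 + 303.0 = 367.9180, v = 439.3·(+0.27669)/0.77411 + 243.1 = 400.1208
M2: Pc = R·M2+t = (+0.10529, +0.10695, +0.91735); u = 588.7·(+0.10529)/0.91735 + 303.0 = 370.5718, v = 439.3·(+0.10695)/0.91735 + 243.1 = 294.3148
M3: Pc = R·M3+t = (-0.11336, +0.06671, +0.90009); u = 588.7·(-0.11336)/0.90009 + 303.0 = 228.8548, v = 439.3·(+0.06671)/0.90009 + 243.1 = 275.6569

c0=(199.32, 380.34) c1=(367.92, 400.12) c2=(370.57, 294.31) c3=(228.85, 275.66)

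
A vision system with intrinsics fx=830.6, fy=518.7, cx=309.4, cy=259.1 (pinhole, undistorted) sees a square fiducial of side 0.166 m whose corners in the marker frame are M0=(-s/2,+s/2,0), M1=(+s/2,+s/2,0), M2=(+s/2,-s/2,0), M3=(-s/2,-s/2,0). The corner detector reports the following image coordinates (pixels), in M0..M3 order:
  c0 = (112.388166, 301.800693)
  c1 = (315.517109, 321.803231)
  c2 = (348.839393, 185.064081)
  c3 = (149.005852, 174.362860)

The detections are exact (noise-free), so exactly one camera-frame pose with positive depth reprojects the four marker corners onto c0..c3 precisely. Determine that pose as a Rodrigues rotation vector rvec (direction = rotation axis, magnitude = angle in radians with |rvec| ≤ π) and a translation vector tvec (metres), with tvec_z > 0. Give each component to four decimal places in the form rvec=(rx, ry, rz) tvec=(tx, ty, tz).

Intrinsics K: fx=830.6, fy=518.7, cx=309.4, cy=259.1
Marker side s = 0.166 m; corners in marker frame (Z=0):
  M0 = (-0.0830, +0.0830, 0)
  M1 = (+0.0830, +0.0830, 0)
  M2 = (+0.0830, -0.0830, 0)
  M3 = (-0.0830, -0.0830, 0)
Detected image corners:
  c0 = (112.388166, 301.800693) px
  c1 = (315.517109, 321.803231) px
  c2 = (348.839393, 185.064081) px
  c3 = (149.005852, 174.362860) px
Planar DLT: solve 8×8 A·h = b for H (H[2,2]=1):
  H  [+1119.96658 -250.05131 +228.29958]
  H  [-7.34175 +753.30104 +244.57491]
  H  [-0.40459 -0.16875 +1.00000]
B = K⁻¹H; ‖b₁‖=1.564063, ‖b₂‖=1.564063; λ = 2/(‖b₁‖+‖b₂‖) = 0.639361, sign → tz>0 ⇒ λ=+0.639361
r₁ = λ·B[:,0] = (+0.95846,+0.12016,-0.25868); r₂ = λ·B[:,1] = (-0.15229,+0.98243,-0.10789)
r₃ = r₁×r₂ = (+0.24117,+0.14280,+0.95992); SVD([r₁ r₂ r₃]) → R = UVᵀ:
  R  [+0.95846 -0.15229 +0.24117]
  R  [+0.12016 +0.98243 +0.14280]
  R  [-0.25868 -0.10789 +0.95992]
t = (-0.06243, -0.01790, +0.63936) m
tr R = 2.900809; θ = arccos((tr R − 1)/2) = 0.316262 rad = 18.120°
axis k = ((R−Rᵀ)₃₂, (R−Rᵀ)₁₃, (R−Rᵀ)₂₁) / (2 sinθ) = (-0.403030, +0.803567, +0.438004)
rvec = θ·k = (-0.127463, +0.254138, +0.138524)

rvec=(-0.1275, 0.2541, 0.1385) tvec=(-0.0624, -0.0179, 0.6394)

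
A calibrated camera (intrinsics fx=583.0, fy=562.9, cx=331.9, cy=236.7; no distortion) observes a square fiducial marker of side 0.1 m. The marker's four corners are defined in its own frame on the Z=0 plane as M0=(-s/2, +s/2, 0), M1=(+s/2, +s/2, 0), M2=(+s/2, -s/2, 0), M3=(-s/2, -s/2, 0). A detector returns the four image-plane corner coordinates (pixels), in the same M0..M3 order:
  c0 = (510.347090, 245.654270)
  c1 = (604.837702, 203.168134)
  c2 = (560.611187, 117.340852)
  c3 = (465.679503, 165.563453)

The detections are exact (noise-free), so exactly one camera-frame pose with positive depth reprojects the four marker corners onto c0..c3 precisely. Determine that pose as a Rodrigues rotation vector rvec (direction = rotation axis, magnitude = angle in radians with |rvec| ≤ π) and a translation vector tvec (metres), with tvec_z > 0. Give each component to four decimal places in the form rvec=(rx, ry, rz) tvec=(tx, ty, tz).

rvec=(0.2538, 0.2648, -0.5061) tvec=(0.2032, -0.0546, 0.5850)

Intrinsics K: fx=583.0, fy=562.9, cx=331.9, cy=236.7
Marker side s = 0.1 m; corners in marker frame (Z=0):
  M0 = (-0.0500, +0.0500, 0)
  M1 = (+0.0500, +0.0500, 0)
  M2 = (+0.0500, -0.0500, 0)
  M3 = (-0.0500, -0.0500, 0)
Detected image corners:
  c0 = (510.347090, 245.654270) px
  c1 = (604.837702, 203.168134) px
  c2 = (560.611187, 117.340852) px
  c3 = (465.679503, 165.563453) px
Planar DLT: solve 8×8 A·h = b for H (H[2,2]=1):
  H  [+663.31560 +602.62867 +534.44201]
  H  [-550.08005 +882.85189 +184.14513]
  H  [-0.53003 +0.29531 +1.00000]
B = K⁻¹H; ‖b₁‖=1.709432, ‖b₂‖=1.709432; λ = 2/(‖b₁‖+‖b₂‖) = 0.584990, sign → tz>0 ⇒ λ=+0.584990
r₁ = λ·B[:,0] = (+0.84210,-0.44128,-0.31006); r₂ = λ·B[:,1] = (+0.50634,+0.84485,+0.17275)
r₃ = r₁×r₂ = (+0.18573,-0.30247,+0.93489); SVD([r₁ r₂ r₃]) → R = UVᵀ:
  R  [+0.84210 +0.50634 +0.18573]
  R  [-0.44128 +0.84485 -0.30247]
  R  [-0.31006 +0.17275 +0.93489]
t = (+0.20323, -0.05462, +0.58499) m
tr R = 2.621841; θ = arccos((tr R − 1)/2) = 0.625073 rad = 35.814°
axis k = ((R−Rᵀ)₃₂, (R−Rᵀ)₁₃, (R−Rᵀ)₂₁) / (2 sinθ) = (+0.406067, +0.423638, -0.809716)
rvec = θ·k = (+0.253821, +0.264805, -0.506132)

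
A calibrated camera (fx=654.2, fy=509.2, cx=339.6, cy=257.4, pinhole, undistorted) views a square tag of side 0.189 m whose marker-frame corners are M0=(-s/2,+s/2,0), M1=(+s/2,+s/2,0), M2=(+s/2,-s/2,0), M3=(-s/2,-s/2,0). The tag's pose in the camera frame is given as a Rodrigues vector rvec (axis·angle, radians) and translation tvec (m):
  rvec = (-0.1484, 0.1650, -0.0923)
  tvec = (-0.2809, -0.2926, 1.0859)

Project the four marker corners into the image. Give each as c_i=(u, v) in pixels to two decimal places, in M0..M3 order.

Intrinsics K: fx=654.2, fy=509.2, cx=339.6, cy=257.4
Marker side s = 0.189 m; corners in marker frame (Z=0):
  M0 = (-0.0945, +0.0945, 0)
  M1 = (+0.0945, +0.0945, 0)
  M2 = (+0.0945, -0.0945, 0)
  M3 = (-0.0945, -0.0945, 0)
rvec = (-0.1484, 0.1650, -0.0923), |rvec| = θ = 0.24035 rad = 13.771°
Rodrigues: sinθ=0.23804, 1−cosθ=0.02874; R = I + sinθ·[k]× + (1−cosθ)·[k]×²:
    [+0.98221 +0.07923 +0.17023]
    [-0.10360 +0.98480 +0.13940]
    [-0.15660 -0.15455 +0.97549]
t = (-0.2809, -0.2926, 1.0859) m
M0: Pc = R·M0+t = (-0.36623, -0.18975, +1.08609); u = 654.2·(-0.36623)/1.08609 + 339.6 = 119.0030, v = 509.2·(-0.18975)/1.08609 + 257.4 = 168.4401
M1: Pc = R·M1+t = (-0.18059, -0.20933, +1.05650); u = 654.2·(-0.18059)/1.05650 + 339.6 = 227.7734, v = 509.2·(-0.20933)/1.05650 + 257.4 = 156.5109
M2: Pc = R·M2+t = (-0.19557, -0.39545, +1.08571); u = 654.2·(-0.19557)/1.08571 + 339.6 = 221.7591, v = 509.2·(-0.39545)/1.08571 + 257.4 = 71.9308
M3: Pc = R·M3+t = (-0.38121, -0.37587, +1.11530); u = 654.2·(-0.38121)/1.11530 + 339.6 = 115.9971, v = 509.2·(-0.37587)/1.11530 + 257.4 = 85.7921

c0=(119.00, 168.44) c1=(227.77, 156.51) c2=(221.76, 71.93) c3=(116.00, 85.79)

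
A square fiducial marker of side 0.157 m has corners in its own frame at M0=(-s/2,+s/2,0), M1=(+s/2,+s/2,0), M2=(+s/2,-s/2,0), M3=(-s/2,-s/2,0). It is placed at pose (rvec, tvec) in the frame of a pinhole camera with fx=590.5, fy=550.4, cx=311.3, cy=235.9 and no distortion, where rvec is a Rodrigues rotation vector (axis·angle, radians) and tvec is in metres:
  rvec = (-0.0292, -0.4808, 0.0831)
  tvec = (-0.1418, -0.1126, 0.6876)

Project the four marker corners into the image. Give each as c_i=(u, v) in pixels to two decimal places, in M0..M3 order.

c0=(113.58, 200.88) c1=(247.18, 214.81) c2=(257.13, 96.70) c3=(126.16, 69.89)

Intrinsics K: fx=590.5, fy=550.4, cx=311.3, cy=235.9
Marker side s = 0.157 m; corners in marker frame (Z=0):
  M0 = (-0.0785, +0.0785, 0)
  M1 = (+0.0785, +0.0785, 0)
  M2 = (+0.0785, -0.0785, 0)
  M3 = (-0.0785, -0.0785, 0)
rvec = (-0.0292, -0.4808, 0.0831), |rvec| = θ = 0.48880 rad = 28.006°
Rodrigues: sinθ=0.46957, 1−cosθ=0.11710; R = I + sinθ·[k]× + (1−cosθ)·[k]×²:
    [+0.88331 -0.07295 -0.46307]
    [+0.08671 +0.99620 +0.00847]
    [+0.46069 -0.04763 +0.88628]
t = (-0.1418, -0.1126, 0.6876) m
M0: Pc = R·M0+t = (-0.21687, -0.04121, +0.64770); u = 590.5·(-0.21687)/0.64770 + 311.3 = 113.5843, v = 550.4·(-0.04121)/0.64770 + 235.9 = 200.8845
M1: Pc = R·M1+t = (-0.07819, -0.02759, +0.72003); u = 590.5·(-0.07819)/0.72003 + 311.3 = 247.1786, v = 550.4·(-0.02759)/0.72003 + 235.9 = 214.8084
M2: Pc = R·M2+t = (-0.06673, -0.18399, +0.72750); u = 590.5·(-0.06673)/0.72750 + 311.3 = 257.1339, v = 550.4·(-0.18399)/0.72750 + 235.9 = 96.6970
M3: Pc = R·M3+t = (-0.20541, -0.19761, +0.65517); u = 590.5·(-0.20541)/0.65517 + 311.3 = 126.1635, v = 550.4·(-0.19761)/0.65517 + 235.9 = 69.8930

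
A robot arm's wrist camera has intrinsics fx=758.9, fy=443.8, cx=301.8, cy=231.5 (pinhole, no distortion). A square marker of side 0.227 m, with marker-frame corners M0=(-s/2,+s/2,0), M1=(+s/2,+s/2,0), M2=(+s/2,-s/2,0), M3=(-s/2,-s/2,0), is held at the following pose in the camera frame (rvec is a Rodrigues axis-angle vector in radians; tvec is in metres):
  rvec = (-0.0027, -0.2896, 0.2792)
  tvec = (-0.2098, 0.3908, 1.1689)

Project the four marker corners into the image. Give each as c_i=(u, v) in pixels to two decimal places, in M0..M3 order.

Intrinsics K: fx=758.9, fy=443.8, cx=301.8, cy=231.5
Marker side s = 0.227 m; corners in marker frame (Z=0):
  M0 = (-0.1135, +0.1135, 0)
  M1 = (+0.1135, +0.1135, 0)
  M2 = (+0.1135, -0.1135, 0)
  M3 = (-0.1135, -0.1135, 0)
rvec = (-0.0027, -0.2896, 0.2792), |rvec| = θ = 0.40228 rad = 23.049°
Rodrigues: sinθ=0.39152, 1−cosθ=0.07983; R = I + sinθ·[k]× + (1−cosθ)·[k]×²:
    [+0.92017 -0.27134 -0.28222]
    [+0.27212 +0.96154 -0.03726]
    [+0.28148 -0.04251 +0.95862]
t = (-0.2098, 0.3908, 1.1689) m
M0: Pc = R·M0+t = (-0.34504, +0.46905, +1.13213); u = 758.9·(-0.34504)/1.13213 + 301.8 = 70.5106, v = 443.8·(+0.46905)/1.13213 + 231.5 = 415.3702
M1: Pc = R·M1+t = (-0.13616, +0.53082, +1.19602); u = 758.9·(-0.13616)/1.19602 + 301.8 = 215.4052, v = 443.8·(+0.53082)/1.19602 + 231.5 = 428.4679
M2: Pc = R·M2+t = (-0.07456, +0.31255, +1.20567); u = 758.9·(-0.07456)/1.20567 + 301.8 = 254.8673, v = 443.8·(+0.31255)/1.20567 + 231.5 = 346.5475
M3: Pc = R·M3+t = (-0.28344, +0.25078, +1.14178); u = 758.9·(-0.28344)/1.14178 + 301.8 = 113.4057, v = 443.8·(+0.25078)/1.14178 + 231.5 = 328.9761

c0=(70.51, 415.37) c1=(215.41, 428.47) c2=(254.87, 346.55) c3=(113.41, 328.98)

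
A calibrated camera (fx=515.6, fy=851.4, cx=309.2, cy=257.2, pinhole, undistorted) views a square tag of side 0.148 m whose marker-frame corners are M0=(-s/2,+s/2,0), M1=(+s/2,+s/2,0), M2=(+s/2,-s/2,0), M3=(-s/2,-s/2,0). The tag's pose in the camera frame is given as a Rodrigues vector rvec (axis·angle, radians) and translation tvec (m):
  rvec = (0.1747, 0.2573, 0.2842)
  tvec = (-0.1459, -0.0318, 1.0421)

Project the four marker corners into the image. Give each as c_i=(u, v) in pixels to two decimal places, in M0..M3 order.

c0=(197.19, 269.96) c1=(261.62, 306.45) c2=(279.35, 190.04) c3=(212.48, 156.20)

Intrinsics K: fx=515.6, fy=851.4, cx=309.2, cy=257.2
Marker side s = 0.148 m; corners in marker frame (Z=0):
  M0 = (-0.0740, +0.0740, 0)
  M1 = (+0.0740, +0.0740, 0)
  M2 = (+0.0740, -0.0740, 0)
  M3 = (-0.0740, -0.0740, 0)
rvec = (0.1747, 0.2573, 0.2842), |rvec| = θ = 0.42130 rad = 24.139°
Rodrigues: sinθ=0.40895, 1−cosθ=0.08744; R = I + sinθ·[k]× + (1−cosθ)·[k]×²:
    [+0.92759 -0.25372 +0.27422]
    [+0.29801 +0.94517 -0.13355]
    [-0.22530 +0.20560 +0.95235]
t = (-0.1459, -0.0318, 1.0421) m
M0: Pc = R·M0+t = (-0.23332, +0.01609, +1.07399); u = 515.6·(-0.23332)/1.07399 + 309.2 = 197.1889, v = 851.4·(+0.01609)/1.07399 + 257.2 = 269.9553
M1: Pc = R·M1+t = (-0.09603, +0.06020, +1.04064); u = 515.6·(-0.09603)/1.04064 + 309.2 = 261.6190, v = 851.4·(+0.06020)/1.04064 + 257.2 = 306.4490
M2: Pc = R·M2+t = (-0.05848, -0.07969, +1.01021); u = 515.6·(-0.05848)/1.01021 + 309.2 = 279.3512, v = 851.4·(-0.07969)/1.01021 + 257.2 = 190.0379
M3: Pc = R·M3+t = (-0.19577, -0.12380, +1.04356); u = 515.6·(-0.19577)/1.04356 + 309.2 = 212.4758, v = 851.4·(-0.12380)/1.04356 + 257.2 = 156.1997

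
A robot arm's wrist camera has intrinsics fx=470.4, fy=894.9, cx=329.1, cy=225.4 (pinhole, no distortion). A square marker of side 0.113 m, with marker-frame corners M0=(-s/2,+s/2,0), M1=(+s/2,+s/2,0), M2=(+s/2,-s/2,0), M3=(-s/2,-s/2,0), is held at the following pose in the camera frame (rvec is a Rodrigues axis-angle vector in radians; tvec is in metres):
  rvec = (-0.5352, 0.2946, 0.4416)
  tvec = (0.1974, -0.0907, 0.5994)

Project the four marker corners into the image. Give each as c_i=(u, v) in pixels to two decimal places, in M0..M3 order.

Intrinsics K: fx=470.4, fy=894.9, cx=329.1, cy=225.4
Marker side s = 0.113 m; corners in marker frame (Z=0):
  M0 = (-0.0565, +0.0565, 0)
  M1 = (+0.0565, +0.0565, 0)
  M2 = (+0.0565, -0.0565, 0)
  M3 = (-0.0565, -0.0565, 0)
rvec = (-0.5352, 0.2946, 0.4416), |rvec| = θ = 0.75382 rad = 43.190°
Rodrigues: sinθ=0.68443, 1−cosθ=0.27092; R = I + sinθ·[k]× + (1−cosθ)·[k]×²:
    [+0.86565 -0.47612 +0.15480]
    [+0.32578 +0.77046 +0.54796]
    [-0.38016 -0.42391 +0.82206]
t = (0.1974, -0.0907, 0.5994) m
M0: Pc = R·M0+t = (+0.12159, -0.06558, +0.59693); u = 470.4·(+0.12159)/0.59693 + 329.1 = 424.9171, v = 894.9·(-0.06558)/0.59693 + 225.4 = 127.0909
M1: Pc = R·M1+t = (+0.21941, -0.02876, +0.55397); u = 470.4·(+0.21941)/0.55397 + 329.1 = 515.4090, v = 894.9·(-0.02876)/0.55397 + 225.4 = 178.9362
M2: Pc = R·M2+t = (+0.27321, -0.11582, +0.60187); u = 470.4·(+0.27321)/0.60187 + 329.1 = 542.6305, v = 894.9·(-0.11582)/0.60187 + 225.4 = 53.1849
M3: Pc = R·M3+t = (+0.17539, -0.15264, +0.64483); u = 470.4·(+0.17539)/0.64483 + 329.1 = 457.0474, v = 894.9·(-0.15264)/0.64483 + 225.4 = 13.5685

c0=(424.92, 127.09) c1=(515.41, 178.94) c2=(542.63, 53.18) c3=(457.05, 13.57)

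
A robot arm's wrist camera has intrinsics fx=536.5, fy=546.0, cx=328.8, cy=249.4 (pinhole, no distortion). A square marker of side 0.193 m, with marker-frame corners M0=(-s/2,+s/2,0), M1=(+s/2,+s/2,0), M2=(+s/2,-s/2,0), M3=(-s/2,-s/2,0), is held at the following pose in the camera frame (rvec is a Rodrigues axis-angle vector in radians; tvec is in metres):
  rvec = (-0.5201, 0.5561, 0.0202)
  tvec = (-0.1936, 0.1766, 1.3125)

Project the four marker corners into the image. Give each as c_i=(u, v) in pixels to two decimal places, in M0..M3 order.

Intrinsics K: fx=536.5, fy=546.0, cx=328.8, cy=249.4
Marker side s = 0.193 m; corners in marker frame (Z=0):
  M0 = (-0.0965, +0.0965, 0)
  M1 = (+0.0965, +0.0965, 0)
  M2 = (+0.0965, -0.0965, 0)
  M3 = (-0.0965, -0.0965, 0)
rvec = (-0.5201, 0.5561, 0.0202), |rvec| = θ = 0.76168 rad = 43.641°
Rodrigues: sinθ=0.69014, 1−cosθ=0.27632; R = I + sinθ·[k]× + (1−cosθ)·[k]×²:
    [+0.85251 -0.15606 +0.49886]
    [-0.11945 +0.87097 +0.47660]
    [-0.50887 -0.46590 +0.72387]
t = (-0.1936, 0.1766, 1.3125) m
M0: Pc = R·M0+t = (-0.29093, +0.27218, +1.31665); u = 536.5·(-0.29093)/1.31665 + 328.8 = 210.2545, v = 546.0·(+0.27218)/1.31665 + 249.4 = 362.2684
M1: Pc = R·M1+t = (-0.12639, +0.24912, +1.21843); u = 536.5·(-0.12639)/1.21843 + 328.8 = 273.1472, v = 546.0·(+0.24912)/1.21843 + 249.4 = 361.0351
M2: Pc = R·M2+t = (-0.09627, +0.08102, +1.30835); u = 536.5·(-0.09627)/1.30835 + 328.8 = 289.3227, v = 546.0·(+0.08102)/1.30835 + 249.4 = 283.2130
M3: Pc = R·M3+t = (-0.26081, +0.10408, +1.40657); u = 536.5·(-0.26081)/1.40657 + 328.8 = 229.3212, v = 546.0·(+0.10408)/1.40657 + 249.4 = 289.8013

c0=(210.25, 362.27) c1=(273.15, 361.04) c2=(289.32, 283.21) c3=(229.32, 289.80)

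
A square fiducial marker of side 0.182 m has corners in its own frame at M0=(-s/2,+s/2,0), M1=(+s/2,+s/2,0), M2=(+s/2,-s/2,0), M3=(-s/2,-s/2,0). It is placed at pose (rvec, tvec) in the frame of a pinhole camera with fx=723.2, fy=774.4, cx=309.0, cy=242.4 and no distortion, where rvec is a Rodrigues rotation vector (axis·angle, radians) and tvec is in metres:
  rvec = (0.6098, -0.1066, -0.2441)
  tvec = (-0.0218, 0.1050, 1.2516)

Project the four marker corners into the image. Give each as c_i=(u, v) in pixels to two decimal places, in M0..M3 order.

Intrinsics K: fx=723.2, fy=774.4, cx=309.0, cy=242.4
Marker side s = 0.182 m; corners in marker frame (Z=0):
  M0 = (-0.0910, +0.0910, 0)
  M1 = (+0.0910, +0.0910, 0)
  M2 = (+0.0910, -0.0910, 0)
  M3 = (-0.0910, -0.0910, 0)
rvec = (0.6098, -0.1066, -0.2441), |rvec| = θ = 0.66544 rad = 38.127°
Rodrigues: sinθ=0.61740, 1−cosθ=0.21335; R = I + sinθ·[k]× + (1−cosθ)·[k]×²:
    [+0.96582 +0.19516 -0.17063]
    [-0.25780 +0.79212 -0.55324]
    [+0.02719 +0.57832 +0.81536]
t = (-0.0218, 0.1050, 1.2516) m
M0: Pc = R·M0+t = (-0.09193, +0.20054, +1.30175); u = 723.2·(-0.09193)/1.30175 + 309.0 = 257.9277, v = 774.4·(+0.20054)/1.30175 + 242.4 = 361.7011
M1: Pc = R·M1+t = (+0.08385, +0.15362, +1.30670); u = 723.2·(+0.08385)/1.30670 + 309.0 = 355.4065, v = 774.4·(+0.15362)/1.30670 + 242.4 = 333.4430
M2: Pc = R·M2+t = (+0.04833, +0.00946, +1.20145); u = 723.2·(+0.04833)/1.20145 + 309.0 = 338.0916, v = 774.4·(+0.00946)/1.20145 + 242.4 = 248.4955
M3: Pc = R·M3+t = (-0.12745, +0.05638, +1.19650); u = 723.2·(-0.12745)/1.19650 + 309.0 = 231.9662, v = 774.4·(+0.05638)/1.19650 + 242.4 = 278.8882

c0=(257.93, 361.70) c1=(355.41, 333.44) c2=(338.09, 248.50) c3=(231.97, 278.89)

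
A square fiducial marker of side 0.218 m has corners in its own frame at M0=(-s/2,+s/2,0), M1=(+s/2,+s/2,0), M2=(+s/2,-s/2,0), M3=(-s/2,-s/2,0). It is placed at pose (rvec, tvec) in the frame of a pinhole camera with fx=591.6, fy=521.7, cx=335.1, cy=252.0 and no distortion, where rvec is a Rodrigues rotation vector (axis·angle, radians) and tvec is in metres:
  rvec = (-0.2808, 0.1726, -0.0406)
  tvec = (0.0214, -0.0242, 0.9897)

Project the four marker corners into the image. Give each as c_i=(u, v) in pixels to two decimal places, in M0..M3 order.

Intrinsics K: fx=591.6, fy=521.7, cx=335.1, cy=252.0
Marker side s = 0.218 m; corners in marker frame (Z=0):
  M0 = (-0.1090, +0.1090, 0)
  M1 = (+0.1090, +0.1090, 0)
  M2 = (+0.1090, -0.1090, 0)
  M3 = (-0.1090, -0.1090, 0)
rvec = (-0.2808, 0.1726, -0.0406), |rvec| = θ = 0.33210 rad = 19.028°
Rodrigues: sinθ=0.32603, 1−cosθ=0.05464; R = I + sinθ·[k]× + (1−cosθ)·[k]×²:
    [+0.98442 +0.01585 +0.17509]
    [-0.06387 +0.96012 +0.27220]
    [-0.16380 -0.27914 +0.94618]
t = (0.0214, -0.0242, 0.9897) m
M0: Pc = R·M0+t = (-0.08417, +0.08741, +0.97713); u = 591.6·(-0.08417)/0.97713 + 335.1 = 284.1364, v = 521.7·(+0.08741)/0.97713 + 252.0 = 298.6718
M1: Pc = R·M1+t = (+0.13043, +0.07349, +0.94142); u = 591.6·(+0.13043)/0.94142 + 335.1 = 417.0635, v = 521.7·(+0.07349)/0.94142 + 252.0 = 292.7262
M2: Pc = R·M2+t = (+0.12697, -0.13581, +1.00227); u = 591.6·(+0.12697)/1.00227 + 335.1 = 410.0481, v = 521.7·(-0.13581)/1.00227 + 252.0 = 181.3061
M3: Pc = R·M3+t = (-0.08763, -0.12189, +1.03798); u = 591.6·(-0.08763)/1.03798 + 335.1 = 285.1553, v = 521.7·(-0.12189)/1.03798 + 252.0 = 190.7361

c0=(284.14, 298.67) c1=(417.06, 292.73) c2=(410.05, 181.31) c3=(285.16, 190.74)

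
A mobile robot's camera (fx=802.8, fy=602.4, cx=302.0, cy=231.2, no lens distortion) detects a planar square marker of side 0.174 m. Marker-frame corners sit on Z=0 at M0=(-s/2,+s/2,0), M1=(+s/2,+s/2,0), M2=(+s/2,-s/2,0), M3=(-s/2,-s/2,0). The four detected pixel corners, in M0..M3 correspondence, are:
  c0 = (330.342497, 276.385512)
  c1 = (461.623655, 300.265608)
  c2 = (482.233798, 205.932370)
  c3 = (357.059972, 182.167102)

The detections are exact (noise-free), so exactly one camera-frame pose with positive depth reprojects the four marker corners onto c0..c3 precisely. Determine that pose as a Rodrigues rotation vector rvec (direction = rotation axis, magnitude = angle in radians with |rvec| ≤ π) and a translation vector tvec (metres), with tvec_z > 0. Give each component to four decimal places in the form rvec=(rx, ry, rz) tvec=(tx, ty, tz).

rvec=(-0.2704, -0.0953, 0.2315) tvec=(0.1388, 0.0156, 1.0473)

Intrinsics K: fx=802.8, fy=602.4, cx=302.0, cy=231.2
Marker side s = 0.174 m; corners in marker frame (Z=0):
  M0 = (-0.0870, +0.0870, 0)
  M1 = (+0.0870, +0.0870, 0)
  M2 = (+0.0870, -0.0870, 0)
  M3 = (-0.0870, -0.0870, 0)
Detected image corners:
  c0 = (330.342497, 276.385512) px
  c1 = (461.623655, 300.265608) px
  c2 = (482.233798, 205.932370) px
  c3 = (357.059972, 182.167102) px
Planar DLT: solve 8×8 A·h = b for H (H[2,2]=1):
  H  [+760.76222 -243.06868 +408.41679]
  H  [+151.23073 +478.44054 +240.17159]
  H  [+0.05940 -0.26277 +1.00000]
B = K⁻¹H; ‖b₁‖=0.954877, ‖b₂‖=0.954877; λ = 2/(‖b₁‖+‖b₂‖) = 1.047255, sign → tz>0 ⇒ λ=+1.047255
r₁ = λ·B[:,0] = (+0.96902,+0.23904,+0.06221); r₂ = λ·B[:,1] = (-0.21356,+0.93737,-0.27518)
r₃ = r₁×r₂ = (-0.12409,+0.25337,+0.95938); SVD([r₁ r₂ r₃]) → R = UVᵀ:
  R  [+0.96902 -0.21356 -0.12409]
  R  [+0.23904 +0.93737 +0.25337]
  R  [+0.06221 -0.27518 +0.95938]
t = (+0.13882, +0.01560, +1.04726) m
tr R = 2.865764; θ = arccos((tr R − 1)/2) = 0.368464 rad = 21.111°
axis k = ((R−Rᵀ)₃₂, (R−Rᵀ)₁₃, (R−Rᵀ)₂₁) / (2 sinθ) = (-0.733736, -0.258612, +0.628292)
rvec = θ·k = (-0.270355, -0.095289, +0.231503)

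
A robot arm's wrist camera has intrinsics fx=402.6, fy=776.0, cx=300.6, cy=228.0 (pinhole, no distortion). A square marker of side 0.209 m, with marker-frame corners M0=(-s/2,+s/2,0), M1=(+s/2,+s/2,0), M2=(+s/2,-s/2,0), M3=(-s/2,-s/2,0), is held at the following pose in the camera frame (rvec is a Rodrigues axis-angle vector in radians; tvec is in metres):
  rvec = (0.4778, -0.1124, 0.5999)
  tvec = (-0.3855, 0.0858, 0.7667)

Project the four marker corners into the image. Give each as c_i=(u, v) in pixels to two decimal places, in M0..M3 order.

c0=(27.90, 334.11) c1=(127.26, 428.23) c2=(171.61, 294.70) c3=(63.55, 179.89)

Intrinsics K: fx=402.6, fy=776.0, cx=300.6, cy=228.0
Marker side s = 0.209 m; corners in marker frame (Z=0):
  M0 = (-0.1045, +0.1045, 0)
  M1 = (+0.1045, +0.1045, 0)
  M2 = (+0.1045, -0.1045, 0)
  M3 = (-0.1045, -0.1045, 0)
rvec = (0.4778, -0.1124, 0.5999), |rvec| = θ = 0.77512 rad = 44.411°
Rodrigues: sinθ=0.69980, 1−cosθ=0.28566; R = I + sinθ·[k]× + (1−cosθ)·[k]×²:
    [+0.82288 -0.56714 +0.03480]
    [+0.51607 +0.72035 -0.46343]
    [+0.23776 +0.39931 +0.88545]
t = (-0.3855, 0.0858, 0.7667) m
M0: Pc = R·M0+t = (-0.53076, +0.10715, +0.78358); u = 402.6·(-0.53076)/0.78358 + 300.6 = 27.8997, v = 776.0·(+0.10715)/0.78358 + 228.0 = 334.1097
M1: Pc = R·M1+t = (-0.35878, +0.21501, +0.83327); u = 402.6·(-0.35878)/0.83327 + 300.6 = 127.2563, v = 776.0·(+0.21501)/0.83327 + 228.0 = 428.2277
M2: Pc = R·M2+t = (-0.24024, +0.06445, +0.74982); u = 402.6·(-0.24024)/0.74982 + 300.6 = 171.6066, v = 776.0·(+0.06445)/0.74982 + 228.0 = 294.7041
M3: Pc = R·M3+t = (-0.41222, -0.04341, +0.70013); u = 402.6·(-0.41222)/0.70013 + 300.6 = 63.5544, v = 776.0·(-0.04341)/0.70013 + 228.0 = 179.8902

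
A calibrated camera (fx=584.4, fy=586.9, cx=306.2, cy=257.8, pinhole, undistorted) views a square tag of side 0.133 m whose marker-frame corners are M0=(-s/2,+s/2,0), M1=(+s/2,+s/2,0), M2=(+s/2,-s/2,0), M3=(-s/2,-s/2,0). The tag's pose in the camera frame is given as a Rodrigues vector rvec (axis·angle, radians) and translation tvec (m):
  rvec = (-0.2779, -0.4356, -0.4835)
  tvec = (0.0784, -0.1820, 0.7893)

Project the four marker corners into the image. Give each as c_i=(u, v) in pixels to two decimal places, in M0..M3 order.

c0=(352.13, 179.56) c1=(425.10, 148.31) c2=(375.16, 71.04) c3=(300.12, 95.24)

Intrinsics K: fx=584.4, fy=586.9, cx=306.2, cy=257.8
Marker side s = 0.133 m; corners in marker frame (Z=0):
  M0 = (-0.0665, +0.0665, 0)
  M1 = (+0.0665, +0.0665, 0)
  M2 = (+0.0665, -0.0665, 0)
  M3 = (-0.0665, -0.0665, 0)
rvec = (-0.2779, -0.4356, -0.4835), |rvec| = θ = 0.70764 rad = 40.545°
Rodrigues: sinθ=0.65004, 1−cosθ=0.24010; R = I + sinθ·[k]× + (1−cosθ)·[k]×²:
    [+0.79693 +0.50219 -0.33572]
    [-0.38610 +0.85088 +0.35627]
    [+0.46457 -0.15430 +0.87199]
t = (0.0784, -0.1820, 0.7893) m
M0: Pc = R·M0+t = (+0.05880, -0.09974, +0.74815); u = 584.4·(+0.05880)/0.74815 + 306.2 = 352.1303, v = 586.9·(-0.09974)/0.74815 + 257.8 = 179.5562
M1: Pc = R·M1+t = (+0.16479, -0.15109, +0.80993); u = 584.4·(+0.16479)/0.80993 + 306.2 = 425.1038, v = 586.9·(-0.15109)/0.80993 + 257.8 = 148.3143
M2: Pc = R·M2+t = (+0.09800, -0.26426, +0.83045); u = 584.4·(+0.09800)/0.83045 + 306.2 = 375.1639, v = 586.9·(-0.26426)/0.83045 + 257.8 = 71.0422
M3: Pc = R·M3+t = (-0.00799, -0.21291, +0.76867); u = 584.4·(-0.00799)/0.76867 + 306.2 = 300.1243, v = 586.9·(-0.21291)/0.76867 + 257.8 = 95.2386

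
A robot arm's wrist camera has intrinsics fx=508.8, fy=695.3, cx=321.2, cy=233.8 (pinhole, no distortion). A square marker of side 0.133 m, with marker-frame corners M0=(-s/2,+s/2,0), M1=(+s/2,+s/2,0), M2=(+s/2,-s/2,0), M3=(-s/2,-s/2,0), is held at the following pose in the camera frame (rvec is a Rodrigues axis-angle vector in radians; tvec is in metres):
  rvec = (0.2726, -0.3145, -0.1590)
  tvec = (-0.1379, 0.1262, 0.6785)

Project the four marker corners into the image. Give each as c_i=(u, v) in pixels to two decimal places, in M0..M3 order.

c0=(176.61, 441.18) c1=(272.88, 405.00) c2=(259.01, 284.99) c3=(156.16, 316.29)

Intrinsics K: fx=508.8, fy=695.3, cx=321.2, cy=233.8
Marker side s = 0.133 m; corners in marker frame (Z=0):
  M0 = (-0.0665, +0.0665, 0)
  M1 = (+0.0665, +0.0665, 0)
  M2 = (+0.0665, -0.0665, 0)
  M3 = (-0.0665, -0.0665, 0)
rvec = (0.2726, -0.3145, -0.1590), |rvec| = θ = 0.44554 rad = 25.527°
Rodrigues: sinθ=0.43094, 1−cosθ=0.09762; R = I + sinθ·[k]× + (1−cosθ)·[k]×²:
    [+0.93892 +0.11163 -0.32551]
    [-0.19595 +0.95102 -0.23908]
    [+0.28288 +0.28826 +0.91481]
t = (-0.1379, 0.1262, 0.6785) m
M0: Pc = R·M0+t = (-0.19292, +0.20247, +0.67886); u = 508.8·(-0.19292)/0.67886 + 321.2 = 176.6112, v = 695.3·(+0.20247)/0.67886 + 233.8 = 441.1779
M1: Pc = R·M1+t = (-0.06804, +0.17641, +0.71648); u = 508.8·(-0.06804)/0.71648 + 321.2 = 272.8836, v = 695.3·(+0.17641)/0.71648 + 233.8 = 404.9969
M2: Pc = R·M2+t = (-0.08288, +0.04993, +0.67814); u = 508.8·(-0.08288)/0.67814 + 321.2 = 259.0127, v = 695.3·(+0.04993)/0.67814 + 233.8 = 284.9893
M3: Pc = R·M3+t = (-0.20776, +0.07599, +0.64052); u = 508.8·(-0.20776)/0.64052 + 321.2 = 156.1631, v = 695.3·(+0.07599)/0.64052 + 233.8 = 316.2869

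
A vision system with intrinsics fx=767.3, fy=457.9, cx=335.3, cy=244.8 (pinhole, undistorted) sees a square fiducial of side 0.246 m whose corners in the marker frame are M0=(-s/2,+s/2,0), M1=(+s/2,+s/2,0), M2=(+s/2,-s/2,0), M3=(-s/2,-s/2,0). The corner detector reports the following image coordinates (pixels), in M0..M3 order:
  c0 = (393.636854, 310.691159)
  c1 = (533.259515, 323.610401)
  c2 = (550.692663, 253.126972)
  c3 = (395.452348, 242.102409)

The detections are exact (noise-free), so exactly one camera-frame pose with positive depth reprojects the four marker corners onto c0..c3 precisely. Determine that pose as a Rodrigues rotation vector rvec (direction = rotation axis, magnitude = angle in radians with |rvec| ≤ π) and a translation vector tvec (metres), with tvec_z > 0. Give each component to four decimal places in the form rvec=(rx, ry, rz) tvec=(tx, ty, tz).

Intrinsics K: fx=767.3, fy=457.9, cx=335.3, cy=244.8
Marker side s = 0.246 m; corners in marker frame (Z=0):
  M0 = (-0.1230, +0.1230, 0)
  M1 = (+0.1230, +0.1230, 0)
  M2 = (+0.1230, -0.1230, 0)
  M3 = (-0.1230, -0.1230, 0)
Detected image corners:
  c0 = (393.636854, 310.691159) px
  c1 = (533.259515, 323.610401) px
  c2 = (550.692663, 253.126972) px
  c3 = (395.452348, 242.102409) px
Planar DLT: solve 8×8 A·h = b for H (H[2,2]=1):
  H  [+512.06110 +157.64196 +466.35467]
  H  [-2.76776 +400.80847 +284.03858]
  H  [-0.18285 +0.41868 +1.00000]
B = K⁻¹H; ‖b₁‖=0.774747, ‖b₂‖=0.774747; λ = 2/(‖b₁‖+‖b₂‖) = 1.290743, sign → tz>0 ⇒ λ=+1.290743
r₁ = λ·B[:,0] = (+0.96452,+0.11837,-0.23601); r₂ = λ·B[:,1] = (+0.02903,+0.84090,+0.54041)
r₃ = r₁×r₂ = (+0.26243,-0.52808,+0.80763); SVD([r₁ r₂ r₃]) → R = UVᵀ:
  R  [+0.96452 +0.02903 +0.26243]
  R  [+0.11837 +0.84090 -0.52808]
  R  [-0.23601 +0.54041 +0.80763]
t = (+0.22046, +0.11061, +1.29074) m
tr R = 2.613043; θ = arccos((tr R − 1)/2) = 0.632552 rad = 36.243°
axis k = ((R−Rᵀ)₃₂, (R−Rᵀ)₁₃, (R−Rᵀ)₂₁) / (2 sinθ) = (+0.903657, +0.421540, +0.075556)
rvec = θ·k = (+0.571610, +0.266646, +0.047793)

rvec=(0.5716, 0.2666, 0.0478) tvec=(0.2205, 0.1106, 1.2907)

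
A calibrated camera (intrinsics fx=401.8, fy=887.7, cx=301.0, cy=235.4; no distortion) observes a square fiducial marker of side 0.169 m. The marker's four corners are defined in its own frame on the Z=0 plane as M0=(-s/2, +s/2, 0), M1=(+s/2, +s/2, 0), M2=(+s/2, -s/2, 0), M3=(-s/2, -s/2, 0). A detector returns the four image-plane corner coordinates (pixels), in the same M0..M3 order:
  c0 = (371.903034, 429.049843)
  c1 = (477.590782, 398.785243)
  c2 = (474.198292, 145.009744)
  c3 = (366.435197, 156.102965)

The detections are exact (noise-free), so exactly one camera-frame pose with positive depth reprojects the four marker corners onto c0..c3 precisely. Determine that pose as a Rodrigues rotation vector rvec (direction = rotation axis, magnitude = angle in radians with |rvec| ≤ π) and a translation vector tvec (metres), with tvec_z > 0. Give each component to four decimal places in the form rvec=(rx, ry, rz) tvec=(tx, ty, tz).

Intrinsics K: fx=401.8, fy=887.7, cx=301.0, cy=235.4
Marker side s = 0.169 m; corners in marker frame (Z=0):
  M0 = (-0.0845, +0.0845, 0)
  M1 = (+0.0845, +0.0845, 0)
  M2 = (+0.0845, -0.0845, 0)
  M3 = (-0.0845, -0.0845, 0)
Detected image corners:
  c0 = (371.903034, 429.049843) px
  c1 = (477.590782, 398.785243) px
  c2 = (474.198292, 145.009744) px
  c3 = (366.435197, 156.102965) px
Planar DLT: solve 8×8 A·h = b for H (H[2,2]=1):
  H  [+816.67609 +66.91613 +424.52652]
  H  [+0.89264 +1583.58887 +282.93182]
  H  [+0.43835 +0.09687 +1.00000]
B = K⁻¹H; ‖b₁‖=1.763408, ‖b₂‖=1.763408; λ = 2/(‖b₁‖+‖b₂‖) = 0.567084, sign → tz>0 ⇒ λ=+0.567084
r₁ = λ·B[:,0] = (+0.96640,-0.06535,+0.24858); r₂ = λ·B[:,1] = (+0.05329,+0.99707,+0.05493)
r₃ = r₁×r₂ = (-0.25144,-0.03984,+0.96705); SVD([r₁ r₂ r₃]) → R = UVᵀ:
  R  [+0.96640 +0.05329 -0.25144]
  R  [-0.06535 +0.99707 -0.03984]
  R  [+0.24858 +0.05493 +0.96705]
t = (+0.17434, +0.03036, +0.56708) m
tr R = 2.930525; θ = arccos((tr R − 1)/2) = 0.264351 rad = 15.146°
axis k = ((R−Rᵀ)₃₂, (R−Rᵀ)₁₃, (R−Rᵀ)₂₁) / (2 sinθ) = (+0.181358, -0.956852, -0.227032)
rvec = θ·k = (+0.047942, -0.252945, -0.060016)

rvec=(0.0479, -0.2529, -0.0600) tvec=(0.1743, 0.0304, 0.5671)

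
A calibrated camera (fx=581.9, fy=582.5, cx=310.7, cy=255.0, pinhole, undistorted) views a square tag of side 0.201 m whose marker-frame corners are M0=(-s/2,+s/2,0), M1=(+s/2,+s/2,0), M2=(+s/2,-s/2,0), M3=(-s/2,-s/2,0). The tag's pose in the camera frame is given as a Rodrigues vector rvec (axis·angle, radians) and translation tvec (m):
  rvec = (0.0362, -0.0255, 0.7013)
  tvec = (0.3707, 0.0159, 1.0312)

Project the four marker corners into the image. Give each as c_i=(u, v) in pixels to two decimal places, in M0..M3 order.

Intrinsics K: fx=581.9, fy=582.5, cx=310.7, cy=255.0
Marker side s = 0.201 m; corners in marker frame (Z=0):
  M0 = (-0.1005, +0.1005, 0)
  M1 = (+0.1005, +0.1005, 0)
  M2 = (+0.1005, -0.1005, 0)
  M3 = (-0.1005, -0.1005, 0)
rvec = (0.0362, -0.0255, 0.7013), |rvec| = θ = 0.70270 rad = 40.262°
Rodrigues: sinθ=0.64628, 1−cosθ=0.23690; R = I + sinθ·[k]× + (1−cosθ)·[k]×²:
    [+0.76373 -0.64544 -0.01127]
    [+0.64455 +0.76341 -0.04187]
    [+0.03563 +0.02471 +0.99906]
t = (0.3707, 0.0159, 1.0312) m
M0: Pc = R·M0+t = (+0.22908, +0.02785, +1.03010); u = 581.9·(+0.22908)/1.03010 + 310.7 = 440.1054, v = 582.5·(+0.02785)/1.03010 + 255.0 = 270.7462
M1: Pc = R·M1+t = (+0.38259, +0.15740, +1.03726); u = 581.9·(+0.38259)/1.03726 + 310.7 = 525.3302, v = 582.5·(+0.15740)/1.03726 + 255.0 = 343.3919
M2: Pc = R·M2+t = (+0.51232, +0.00395, +1.03230); u = 581.9·(+0.51232)/1.03230 + 310.7 = 599.4925, v = 582.5·(+0.00395)/1.03230 + 255.0 = 257.2313
M3: Pc = R·M3+t = (+0.35881, -0.12560, +1.02514); u = 581.9·(+0.35881)/1.02514 + 310.7 = 514.3730, v = 582.5·(-0.12560)/1.02514 + 255.0 = 183.6316

c0=(440.11, 270.75) c1=(525.33, 343.39) c2=(599.49, 257.23) c3=(514.37, 183.63)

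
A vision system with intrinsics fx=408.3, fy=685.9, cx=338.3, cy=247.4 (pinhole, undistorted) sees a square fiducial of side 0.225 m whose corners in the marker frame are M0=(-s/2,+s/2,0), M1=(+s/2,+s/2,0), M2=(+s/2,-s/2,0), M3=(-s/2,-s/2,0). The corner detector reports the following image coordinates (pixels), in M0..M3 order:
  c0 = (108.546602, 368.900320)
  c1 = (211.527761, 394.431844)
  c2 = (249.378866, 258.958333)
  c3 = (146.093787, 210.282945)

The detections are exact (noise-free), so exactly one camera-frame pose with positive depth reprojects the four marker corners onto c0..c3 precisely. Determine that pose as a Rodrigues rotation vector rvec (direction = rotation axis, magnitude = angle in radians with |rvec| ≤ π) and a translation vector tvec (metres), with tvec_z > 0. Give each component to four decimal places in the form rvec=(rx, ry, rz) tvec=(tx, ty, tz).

Intrinsics K: fx=408.3, fy=685.9, cx=338.3, cy=247.4
Marker side s = 0.225 m; corners in marker frame (Z=0):
  M0 = (-0.1125, +0.1125, 0)
  M1 = (+0.1125, +0.1125, 0)
  M2 = (+0.1125, -0.1125, 0)
  M3 = (-0.1125, -0.1125, 0)
Detected image corners:
  c0 = (108.546602, 368.900320) px
  c1 = (211.527761, 394.431844) px
  c2 = (249.378866, 258.958333) px
  c3 = (146.093787, 210.282945) px
Planar DLT: solve 8×8 A·h = b for H (H[2,2]=1):
  H  [+572.37760 -123.57604 +182.06273]
  H  [+359.89858 +725.68147 +311.50928]
  H  [+0.63742 +0.24610 +1.00000]
B = K⁻¹H; ‖b₁‖=1.120976, ‖b₂‖=1.120976; λ = 2/(‖b₁‖+‖b₂‖) = 0.892080, sign → tz>0 ⇒ λ=+0.892080
r₁ = λ·B[:,0] = (+0.77942,+0.26298,+0.56863); r₂ = λ·B[:,1] = (-0.45190,+0.86463,+0.21954)
r₃ = r₁×r₂ = (-0.43392,-0.42808,+0.79275); SVD([r₁ r₂ r₃]) → R = UVᵀ:
  R  [+0.77942 -0.45190 -0.43392]
  R  [+0.26298 +0.86463 -0.42808]
  R  [+0.56863 +0.21954 +0.79275]
t = (-0.34136, +0.08338, +0.89208) m
tr R = 2.436806; θ = arccos((tr R − 1)/2) = 0.769293 rad = 44.077°
axis k = ((R−Rᵀ)₃₂, (R−Rᵀ)₁₃, (R−Rᵀ)₂₁) / (2 sinθ) = (+0.465495, -0.720614, +0.513838)
rvec = θ·k = (+0.358102, -0.554363, +0.395292)

rvec=(0.3581, -0.5544, 0.3953) tvec=(-0.3414, 0.0834, 0.8921)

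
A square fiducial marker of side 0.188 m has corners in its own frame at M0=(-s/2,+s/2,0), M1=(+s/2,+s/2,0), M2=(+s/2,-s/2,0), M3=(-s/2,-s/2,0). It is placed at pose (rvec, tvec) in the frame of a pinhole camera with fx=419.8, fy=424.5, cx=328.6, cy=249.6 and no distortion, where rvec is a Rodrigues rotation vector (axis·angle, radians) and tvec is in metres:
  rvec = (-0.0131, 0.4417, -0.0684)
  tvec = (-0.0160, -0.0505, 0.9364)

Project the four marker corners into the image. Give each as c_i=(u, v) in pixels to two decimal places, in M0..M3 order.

c0=(287.73, 271.29) c1=(363.70, 267.08) c2=(357.94, 178.40) c3=(282.84, 189.86)

Intrinsics K: fx=419.8, fy=424.5, cx=328.6, cy=249.6
Marker side s = 0.188 m; corners in marker frame (Z=0):
  M0 = (-0.0940, +0.0940, 0)
  M1 = (+0.0940, +0.0940, 0)
  M2 = (+0.0940, -0.0940, 0)
  M3 = (-0.0940, -0.0940, 0)
rvec = (-0.0131, 0.4417, -0.0684), |rvec| = θ = 0.44716 rad = 25.620°
Rodrigues: sinθ=0.43240, 1−cosθ=0.09832; R = I + sinθ·[k]× + (1−cosθ)·[k]×²:
    [+0.90176 +0.06330 +0.42757]
    [-0.06899 +0.99762 -0.00219]
    [-0.42669 -0.02752 +0.90398]
t = (-0.0160, -0.0505, 0.9364) m
M0: Pc = R·M0+t = (-0.09482, +0.04976, +0.97392); u = 419.8·(-0.09482)/0.97392 + 328.6 = 287.7305, v = 424.5·(+0.04976)/0.97392 + 249.6 = 271.2891
M1: Pc = R·M1+t = (+0.07472, +0.03679, +0.89370); u = 419.8·(+0.07472)/0.89370 + 328.6 = 363.6963, v = 424.5·(+0.03679)/0.89370 + 249.6 = 267.0753
M2: Pc = R·M2+t = (+0.06282, -0.15076, +0.89888); u = 419.8·(+0.06282)/0.89888 + 328.6 = 357.9367, v = 424.5·(-0.15076)/0.89888 + 249.6 = 178.4025
M3: Pc = R·M3+t = (-0.10672, -0.13779, +0.97910); u = 419.8·(-0.10672)/0.97910 + 328.6 = 282.8442, v = 424.5·(-0.13779)/0.97910 + 249.6 = 189.8589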